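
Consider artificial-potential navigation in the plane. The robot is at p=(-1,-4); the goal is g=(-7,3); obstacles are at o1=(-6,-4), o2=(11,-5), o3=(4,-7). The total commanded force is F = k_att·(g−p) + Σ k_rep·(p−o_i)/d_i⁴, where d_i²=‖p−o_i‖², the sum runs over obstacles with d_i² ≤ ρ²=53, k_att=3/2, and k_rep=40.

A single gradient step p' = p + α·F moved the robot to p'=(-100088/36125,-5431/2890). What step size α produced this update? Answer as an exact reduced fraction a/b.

F_att = 3/2·(g−p) = 3/2·(-6,7) = (-9.0000,10.5000)
o1: d²=25 ≤ ρ²=53; F_rep = 40·(5,0)/25² = (0.3200,0.0000)
o2: d²=145 > ρ²=53 → inactive
o3: d²=34 ≤ ρ²=53; F_rep = 40·(-5,3)/34² = (-0.1730,0.1038)
F = F_att + ΣF_rep = (-8.8530,10.6038)
Δp = p'−p = (-1.7706,2.1208); α = Δx/Fx = (-63963/36125) / (-63963/7225) = 1/5
check: Δy/Fy = (6129/2890) / (6129/578) = 1/5 ✓

α = 1/5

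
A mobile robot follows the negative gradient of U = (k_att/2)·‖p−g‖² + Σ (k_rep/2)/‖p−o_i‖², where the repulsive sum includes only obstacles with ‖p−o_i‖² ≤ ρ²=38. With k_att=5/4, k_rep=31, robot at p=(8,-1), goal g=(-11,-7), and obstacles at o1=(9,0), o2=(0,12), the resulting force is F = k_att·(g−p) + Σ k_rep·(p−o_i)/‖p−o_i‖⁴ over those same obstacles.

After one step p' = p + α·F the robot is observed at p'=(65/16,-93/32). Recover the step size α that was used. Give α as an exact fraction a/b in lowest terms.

F_att = 5/4·(g−p) = 5/4·(-19,-6) = (-23.7500,-7.5000)
o1: d²=2 ≤ ρ²=38; F_rep = 31·(-1,-1)/2² = (-7.7500,-7.7500)
o2: d²=233 > ρ²=38 → inactive
F = F_att + ΣF_rep = (-31.5000,-15.2500)
Δp = p'−p = (-3.9375,-1.9062); α = Δx/Fx = (-63/16) / (-63/2) = 1/8
check: Δy/Fy = (-61/32) / (-61/4) = 1/8 ✓

α = 1/8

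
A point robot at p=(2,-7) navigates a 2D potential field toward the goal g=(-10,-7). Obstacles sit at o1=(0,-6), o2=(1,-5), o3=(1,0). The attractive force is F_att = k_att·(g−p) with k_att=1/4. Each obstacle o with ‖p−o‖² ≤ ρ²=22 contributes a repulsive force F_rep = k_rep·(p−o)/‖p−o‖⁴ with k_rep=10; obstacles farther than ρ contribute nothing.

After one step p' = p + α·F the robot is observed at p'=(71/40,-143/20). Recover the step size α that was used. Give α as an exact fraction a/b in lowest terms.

α = 1/8

F_att = 1/4·(g−p) = 1/4·(-12,0) = (-3.0000,0.0000)
o1: d²=5 ≤ ρ²=22; F_rep = 10·(2,-1)/5² = (0.8000,-0.4000)
o2: d²=5 ≤ ρ²=22; F_rep = 10·(1,-2)/5² = (0.4000,-0.8000)
o3: d²=50 > ρ²=22 → inactive
F = F_att + ΣF_rep = (-1.8000,-1.2000)
Δp = p'−p = (-0.2250,-0.1500); α = Δx/Fx = (-9/40) / (-9/5) = 1/8
check: Δy/Fy = (-3/20) / (-6/5) = 1/8 ✓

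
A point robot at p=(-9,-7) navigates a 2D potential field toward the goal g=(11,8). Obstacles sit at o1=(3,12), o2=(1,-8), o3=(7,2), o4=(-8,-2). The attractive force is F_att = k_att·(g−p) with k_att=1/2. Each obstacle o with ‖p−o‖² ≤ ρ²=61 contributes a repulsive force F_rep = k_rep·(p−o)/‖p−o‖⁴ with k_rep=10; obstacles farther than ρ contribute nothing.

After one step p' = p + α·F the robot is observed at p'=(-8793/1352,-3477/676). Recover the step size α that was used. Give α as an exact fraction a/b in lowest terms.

F_att = 1/2·(g−p) = 1/2·(20,15) = (10.0000,7.5000)
o1: d²=505 > ρ²=61 → inactive
o2: d²=101 > ρ²=61 → inactive
o3: d²=337 > ρ²=61 → inactive
o4: d²=26 ≤ ρ²=61; F_rep = 10·(-1,-5)/26² = (-0.0148,-0.0740)
F = F_att + ΣF_rep = (9.9852,7.4260)
Δp = p'−p = (2.4963,1.8565); α = Δx/Fx = (3375/1352) / (3375/338) = 1/4
check: Δy/Fy = (1255/676) / (1255/169) = 1/4 ✓

α = 1/4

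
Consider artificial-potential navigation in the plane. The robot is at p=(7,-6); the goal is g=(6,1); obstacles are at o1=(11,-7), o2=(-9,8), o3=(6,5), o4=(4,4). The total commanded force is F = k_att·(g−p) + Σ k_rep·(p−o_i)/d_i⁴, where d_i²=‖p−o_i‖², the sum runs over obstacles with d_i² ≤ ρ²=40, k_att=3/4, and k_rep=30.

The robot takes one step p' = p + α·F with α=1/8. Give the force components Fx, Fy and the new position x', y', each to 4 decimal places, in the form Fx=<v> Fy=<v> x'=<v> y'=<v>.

Fx=-1.1652 Fy=5.3538 x'=6.8543 y'=-5.3308

F_att = 3/4·(g−p) = 3/4·(-1,7) = (-0.7500,5.2500)
o1: d²=17 ≤ ρ²=40; F_rep = 30·(-4,1)/17² = (-0.4152,0.1038)
o2: d²=452 > ρ²=40 → inactive
o3: d²=122 > ρ²=40 → inactive
o4: d²=109 > ρ²=40 → inactive
F = F_att + ΣF_rep = (-1.1652,5.3538)
p' = p + 1/8·F = (6.8543,-5.3308)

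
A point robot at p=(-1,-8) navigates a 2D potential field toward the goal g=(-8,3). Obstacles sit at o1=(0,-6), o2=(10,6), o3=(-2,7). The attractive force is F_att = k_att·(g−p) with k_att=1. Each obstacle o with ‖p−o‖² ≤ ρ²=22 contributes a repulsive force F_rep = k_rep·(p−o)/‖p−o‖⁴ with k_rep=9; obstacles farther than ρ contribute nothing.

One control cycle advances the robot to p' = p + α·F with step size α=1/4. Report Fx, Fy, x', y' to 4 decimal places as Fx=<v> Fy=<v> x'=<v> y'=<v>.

Fx=-7.3600 Fy=10.2800 x'=-2.8400 y'=-5.4300

F_att = 1·(g−p) = 1·(-7,11) = (-7.0000,11.0000)
o1: d²=5 ≤ ρ²=22; F_rep = 9·(-1,-2)/5² = (-0.3600,-0.7200)
o2: d²=317 > ρ²=22 → inactive
o3: d²=226 > ρ²=22 → inactive
F = F_att + ΣF_rep = (-7.3600,10.2800)
p' = p + 1/4·F = (-2.8400,-5.4300)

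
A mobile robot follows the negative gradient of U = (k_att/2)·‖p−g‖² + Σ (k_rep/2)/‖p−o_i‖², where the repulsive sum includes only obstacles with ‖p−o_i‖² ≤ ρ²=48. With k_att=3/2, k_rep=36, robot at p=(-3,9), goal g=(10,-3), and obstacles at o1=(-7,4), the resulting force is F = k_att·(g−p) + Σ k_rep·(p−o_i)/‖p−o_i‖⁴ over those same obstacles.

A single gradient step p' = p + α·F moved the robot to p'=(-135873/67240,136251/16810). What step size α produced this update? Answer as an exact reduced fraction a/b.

α = 1/20

F_att = 3/2·(g−p) = 3/2·(13,-12) = (19.5000,-18.0000)
o1: d²=41 ≤ ρ²=48; F_rep = 36·(4,5)/41² = (0.0857,0.1071)
F = F_att + ΣF_rep = (19.5857,-17.8929)
Δp = p'−p = (0.9793,-0.8946); α = Δx/Fx = (65847/67240) / (65847/3362) = 1/20
check: Δy/Fy = (-15039/16810) / (-30078/1681) = 1/20 ✓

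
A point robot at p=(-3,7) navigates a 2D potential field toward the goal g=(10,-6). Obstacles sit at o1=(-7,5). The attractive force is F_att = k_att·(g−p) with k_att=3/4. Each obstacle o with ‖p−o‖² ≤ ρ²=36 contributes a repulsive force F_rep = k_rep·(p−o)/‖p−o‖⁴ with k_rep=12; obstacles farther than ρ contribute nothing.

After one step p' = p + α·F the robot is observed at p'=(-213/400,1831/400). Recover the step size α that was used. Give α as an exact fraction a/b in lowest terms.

α = 1/4

F_att = 3/4·(g−p) = 3/4·(13,-13) = (9.7500,-9.7500)
o1: d²=20 ≤ ρ²=36; F_rep = 12·(4,2)/20² = (0.1200,0.0600)
F = F_att + ΣF_rep = (9.8700,-9.6900)
Δp = p'−p = (2.4675,-2.4225); α = Δx/Fx = (987/400) / (987/100) = 1/4
check: Δy/Fy = (-969/400) / (-969/100) = 1/4 ✓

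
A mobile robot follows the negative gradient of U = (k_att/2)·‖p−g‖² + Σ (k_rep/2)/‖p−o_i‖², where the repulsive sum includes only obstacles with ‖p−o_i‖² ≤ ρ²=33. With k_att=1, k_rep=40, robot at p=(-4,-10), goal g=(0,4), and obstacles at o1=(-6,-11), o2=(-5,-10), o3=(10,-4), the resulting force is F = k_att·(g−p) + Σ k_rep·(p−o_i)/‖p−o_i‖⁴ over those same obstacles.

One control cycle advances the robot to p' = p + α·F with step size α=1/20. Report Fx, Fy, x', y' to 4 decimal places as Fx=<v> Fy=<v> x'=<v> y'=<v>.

Fx=47.2000 Fy=15.6000 x'=-1.6400 y'=-9.2200

F_att = 1·(g−p) = 1·(4,14) = (4.0000,14.0000)
o1: d²=5 ≤ ρ²=33; F_rep = 40·(2,1)/5² = (3.2000,1.6000)
o2: d²=1 ≤ ρ²=33; F_rep = 40·(1,0)/1² = (40.0000,0.0000)
o3: d²=232 > ρ²=33 → inactive
F = F_att + ΣF_rep = (47.2000,15.6000)
p' = p + 1/20·F = (-1.6400,-9.2200)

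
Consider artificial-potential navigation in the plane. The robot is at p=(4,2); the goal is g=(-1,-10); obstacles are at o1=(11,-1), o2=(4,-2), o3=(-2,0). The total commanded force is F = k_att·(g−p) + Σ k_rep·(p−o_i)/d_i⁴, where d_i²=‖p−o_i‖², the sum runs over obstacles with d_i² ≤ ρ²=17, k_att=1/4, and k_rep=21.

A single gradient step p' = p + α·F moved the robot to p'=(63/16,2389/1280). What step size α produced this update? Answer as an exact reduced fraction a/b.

α = 1/20

F_att = 1/4·(g−p) = 1/4·(-5,-12) = (-1.2500,-3.0000)
o1: d²=58 > ρ²=17 → inactive
o2: d²=16 ≤ ρ²=17; F_rep = 21·(0,4)/16² = (0.0000,0.3281)
o3: d²=40 > ρ²=17 → inactive
F = F_att + ΣF_rep = (-1.2500,-2.6719)
Δp = p'−p = (-0.0625,-0.1336); α = Δx/Fx = (-1/16) / (-5/4) = 1/20
check: Δy/Fy = (-171/1280) / (-171/64) = 1/20 ✓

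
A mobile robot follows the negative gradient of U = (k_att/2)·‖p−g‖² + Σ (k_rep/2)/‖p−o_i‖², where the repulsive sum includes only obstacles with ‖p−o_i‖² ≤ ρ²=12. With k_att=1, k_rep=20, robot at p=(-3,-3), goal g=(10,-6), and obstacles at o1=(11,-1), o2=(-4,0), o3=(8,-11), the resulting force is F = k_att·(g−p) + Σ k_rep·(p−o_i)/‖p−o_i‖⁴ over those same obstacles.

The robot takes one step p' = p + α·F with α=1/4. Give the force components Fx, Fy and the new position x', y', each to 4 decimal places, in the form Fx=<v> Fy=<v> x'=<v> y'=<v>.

Fx=13.2000 Fy=-3.6000 x'=0.3000 y'=-3.9000

F_att = 1·(g−p) = 1·(13,-3) = (13.0000,-3.0000)
o1: d²=200 > ρ²=12 → inactive
o2: d²=10 ≤ ρ²=12; F_rep = 20·(1,-3)/10² = (0.2000,-0.6000)
o3: d²=185 > ρ²=12 → inactive
F = F_att + ΣF_rep = (13.2000,-3.6000)
p' = p + 1/4·F = (0.3000,-3.9000)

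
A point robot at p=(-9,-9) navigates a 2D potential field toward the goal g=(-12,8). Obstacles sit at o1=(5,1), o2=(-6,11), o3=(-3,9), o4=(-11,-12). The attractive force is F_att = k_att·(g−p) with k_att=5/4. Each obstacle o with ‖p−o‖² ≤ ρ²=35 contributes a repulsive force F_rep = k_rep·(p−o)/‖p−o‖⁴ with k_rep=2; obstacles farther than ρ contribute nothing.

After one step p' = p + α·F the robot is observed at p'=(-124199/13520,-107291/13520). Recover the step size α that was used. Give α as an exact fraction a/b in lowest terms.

F_att = 5/4·(g−p) = 5/4·(-3,17) = (-3.7500,21.2500)
o1: d²=296 > ρ²=35 → inactive
o2: d²=409 > ρ²=35 → inactive
o3: d²=360 > ρ²=35 → inactive
o4: d²=13 ≤ ρ²=35; F_rep = 2·(2,3)/13² = (0.0237,0.0355)
F = F_att + ΣF_rep = (-3.7263,21.2855)
Δp = p'−p = (-0.1863,1.0643); α = Δx/Fx = (-2519/13520) / (-2519/676) = 1/20
check: Δy/Fy = (14389/13520) / (14389/676) = 1/20 ✓

α = 1/20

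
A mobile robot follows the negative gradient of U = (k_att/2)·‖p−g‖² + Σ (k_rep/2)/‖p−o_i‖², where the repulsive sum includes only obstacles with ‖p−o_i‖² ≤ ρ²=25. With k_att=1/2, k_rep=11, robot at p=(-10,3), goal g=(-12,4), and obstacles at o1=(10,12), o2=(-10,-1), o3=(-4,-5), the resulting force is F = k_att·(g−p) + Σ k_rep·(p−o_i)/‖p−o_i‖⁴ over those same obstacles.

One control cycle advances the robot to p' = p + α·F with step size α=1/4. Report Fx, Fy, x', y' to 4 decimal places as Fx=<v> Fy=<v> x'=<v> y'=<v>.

F_att = 1/2·(g−p) = 1/2·(-2,1) = (-1.0000,0.5000)
o1: d²=481 > ρ²=25 → inactive
o2: d²=16 ≤ ρ²=25; F_rep = 11·(0,4)/16² = (0.0000,0.1719)
o3: d²=100 > ρ²=25 → inactive
F = F_att + ΣF_rep = (-1.0000,0.6719)
p' = p + 1/4·F = (-10.2500,3.1680)

Fx=-1.0000 Fy=0.6719 x'=-10.2500 y'=3.1680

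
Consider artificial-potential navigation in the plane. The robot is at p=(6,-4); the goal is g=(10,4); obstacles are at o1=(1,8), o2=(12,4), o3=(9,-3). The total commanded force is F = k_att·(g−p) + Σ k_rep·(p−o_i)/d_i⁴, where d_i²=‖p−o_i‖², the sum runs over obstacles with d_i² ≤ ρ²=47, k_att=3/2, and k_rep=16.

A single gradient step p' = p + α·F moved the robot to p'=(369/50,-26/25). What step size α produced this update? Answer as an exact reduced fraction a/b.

F_att = 3/2·(g−p) = 3/2·(4,8) = (6.0000,12.0000)
o1: d²=169 > ρ²=47 → inactive
o2: d²=100 > ρ²=47 → inactive
o3: d²=10 ≤ ρ²=47; F_rep = 16·(-3,-1)/10² = (-0.4800,-0.1600)
F = F_att + ΣF_rep = (5.5200,11.8400)
Δp = p'−p = (1.3800,2.9600); α = Δx/Fx = (69/50) / (138/25) = 1/4
check: Δy/Fy = (74/25) / (296/25) = 1/4 ✓

α = 1/4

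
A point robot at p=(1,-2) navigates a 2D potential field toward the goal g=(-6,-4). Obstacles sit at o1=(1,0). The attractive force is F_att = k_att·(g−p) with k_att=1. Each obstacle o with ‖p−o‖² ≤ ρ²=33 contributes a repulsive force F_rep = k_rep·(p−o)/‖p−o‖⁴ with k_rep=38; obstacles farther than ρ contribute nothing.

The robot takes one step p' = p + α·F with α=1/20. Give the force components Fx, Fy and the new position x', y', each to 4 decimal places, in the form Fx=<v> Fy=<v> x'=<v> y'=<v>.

Fx=-7.0000 Fy=-6.7500 x'=0.6500 y'=-2.3375

F_att = 1·(g−p) = 1·(-7,-2) = (-7.0000,-2.0000)
o1: d²=4 ≤ ρ²=33; F_rep = 38·(0,-2)/4² = (0.0000,-4.7500)
F = F_att + ΣF_rep = (-7.0000,-6.7500)
p' = p + 1/20·F = (0.6500,-2.3375)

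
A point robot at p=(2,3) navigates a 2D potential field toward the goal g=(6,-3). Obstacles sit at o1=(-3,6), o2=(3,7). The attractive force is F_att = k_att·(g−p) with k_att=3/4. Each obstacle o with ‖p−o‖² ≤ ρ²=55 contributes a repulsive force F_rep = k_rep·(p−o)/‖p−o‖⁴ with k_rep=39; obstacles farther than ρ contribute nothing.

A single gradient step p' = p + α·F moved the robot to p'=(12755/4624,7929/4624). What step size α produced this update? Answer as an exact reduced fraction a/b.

F_att = 3/4·(g−p) = 3/4·(4,-6) = (3.0000,-4.5000)
o1: d²=34 ≤ ρ²=55; F_rep = 39·(5,-3)/34² = (0.1687,-0.1012)
o2: d²=17 ≤ ρ²=55; F_rep = 39·(-1,-4)/17² = (-0.1349,-0.5398)
F = F_att + ΣF_rep = (3.0337,-5.1410)
Δp = p'−p = (0.7584,-1.2853); α = Δx/Fx = (3507/4624) / (3507/1156) = 1/4
check: Δy/Fy = (-5943/4624) / (-5943/1156) = 1/4 ✓

α = 1/4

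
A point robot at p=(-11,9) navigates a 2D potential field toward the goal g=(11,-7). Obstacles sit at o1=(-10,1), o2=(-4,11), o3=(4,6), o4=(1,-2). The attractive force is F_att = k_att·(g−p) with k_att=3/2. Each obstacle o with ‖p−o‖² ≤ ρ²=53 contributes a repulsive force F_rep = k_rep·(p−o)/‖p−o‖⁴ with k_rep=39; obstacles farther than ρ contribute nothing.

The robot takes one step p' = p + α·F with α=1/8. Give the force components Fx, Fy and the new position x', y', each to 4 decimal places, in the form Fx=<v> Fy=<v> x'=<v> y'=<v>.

Fx=32.9028 Fy=-24.0278 x'=-6.8871 y'=5.9965

F_att = 3/2·(g−p) = 3/2·(22,-16) = (33.0000,-24.0000)
o1: d²=65 > ρ²=53 → inactive
o2: d²=53 ≤ ρ²=53; F_rep = 39·(-7,-2)/53² = (-0.0972,-0.0278)
o3: d²=234 > ρ²=53 → inactive
o4: d²=265 > ρ²=53 → inactive
F = F_att + ΣF_rep = (32.9028,-24.0278)
p' = p + 1/8·F = (-6.8871,5.9965)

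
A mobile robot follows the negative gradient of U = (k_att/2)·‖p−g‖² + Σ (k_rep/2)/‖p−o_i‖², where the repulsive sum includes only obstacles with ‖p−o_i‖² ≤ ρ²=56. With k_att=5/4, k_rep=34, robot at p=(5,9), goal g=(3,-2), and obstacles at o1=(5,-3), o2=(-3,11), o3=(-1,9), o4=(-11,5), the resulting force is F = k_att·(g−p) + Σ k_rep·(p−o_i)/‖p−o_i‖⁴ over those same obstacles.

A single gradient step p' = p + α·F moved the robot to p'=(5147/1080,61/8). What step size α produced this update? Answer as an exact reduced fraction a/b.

F_att = 5/4·(g−p) = 5/4·(-2,-11) = (-2.5000,-13.7500)
o1: d²=144 > ρ²=56 → inactive
o2: d²=68 > ρ²=56 → inactive
o3: d²=36 ≤ ρ²=56; F_rep = 34·(6,0)/36² = (0.1574,0.0000)
o4: d²=272 > ρ²=56 → inactive
F = F_att + ΣF_rep = (-2.3426,-13.7500)
Δp = p'−p = (-0.2343,-1.3750); α = Δx/Fx = (-253/1080) / (-253/108) = 1/10
check: Δy/Fy = (-11/8) / (-55/4) = 1/10 ✓

α = 1/10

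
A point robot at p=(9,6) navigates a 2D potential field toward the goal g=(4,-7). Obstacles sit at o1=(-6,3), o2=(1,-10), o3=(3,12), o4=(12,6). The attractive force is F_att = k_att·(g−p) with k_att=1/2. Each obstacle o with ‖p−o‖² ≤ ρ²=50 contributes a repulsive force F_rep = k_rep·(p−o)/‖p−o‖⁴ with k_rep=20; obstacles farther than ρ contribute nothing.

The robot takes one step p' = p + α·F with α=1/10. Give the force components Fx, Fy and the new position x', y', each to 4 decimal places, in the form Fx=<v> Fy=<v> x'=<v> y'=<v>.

Fx=-3.2407 Fy=-6.5000 x'=8.6759 y'=5.3500

F_att = 1/2·(g−p) = 1/2·(-5,-13) = (-2.5000,-6.5000)
o1: d²=234 > ρ²=50 → inactive
o2: d²=320 > ρ²=50 → inactive
o3: d²=72 > ρ²=50 → inactive
o4: d²=9 ≤ ρ²=50; F_rep = 20·(-3,0)/9² = (-0.7407,0.0000)
F = F_att + ΣF_rep = (-3.2407,-6.5000)
p' = p + 1/10·F = (8.6759,5.3500)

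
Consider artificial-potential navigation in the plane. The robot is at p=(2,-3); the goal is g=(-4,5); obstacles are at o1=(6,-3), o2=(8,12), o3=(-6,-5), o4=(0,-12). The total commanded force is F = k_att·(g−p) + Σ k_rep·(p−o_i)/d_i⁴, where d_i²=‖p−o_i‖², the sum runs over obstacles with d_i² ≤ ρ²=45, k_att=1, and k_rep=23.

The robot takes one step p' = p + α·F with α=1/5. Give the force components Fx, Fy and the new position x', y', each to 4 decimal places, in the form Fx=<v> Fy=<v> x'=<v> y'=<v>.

Fx=-6.3594 Fy=8.0000 x'=0.7281 y'=-1.4000

F_att = 1·(g−p) = 1·(-6,8) = (-6.0000,8.0000)
o1: d²=16 ≤ ρ²=45; F_rep = 23·(-4,0)/16² = (-0.3594,0.0000)
o2: d²=261 > ρ²=45 → inactive
o3: d²=68 > ρ²=45 → inactive
o4: d²=85 > ρ²=45 → inactive
F = F_att + ΣF_rep = (-6.3594,8.0000)
p' = p + 1/5·F = (0.7281,-1.4000)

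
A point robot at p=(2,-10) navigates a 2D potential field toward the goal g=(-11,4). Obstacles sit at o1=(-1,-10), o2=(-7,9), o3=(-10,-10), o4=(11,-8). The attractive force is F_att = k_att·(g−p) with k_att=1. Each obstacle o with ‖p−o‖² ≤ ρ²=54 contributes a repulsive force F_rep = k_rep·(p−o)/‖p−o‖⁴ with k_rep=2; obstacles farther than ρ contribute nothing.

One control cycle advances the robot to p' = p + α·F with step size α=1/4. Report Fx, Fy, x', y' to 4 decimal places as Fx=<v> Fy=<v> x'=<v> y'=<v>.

Fx=-12.9259 Fy=14.0000 x'=-1.2315 y'=-6.5000

F_att = 1·(g−p) = 1·(-13,14) = (-13.0000,14.0000)
o1: d²=9 ≤ ρ²=54; F_rep = 2·(3,0)/9² = (0.0741,0.0000)
o2: d²=442 > ρ²=54 → inactive
o3: d²=144 > ρ²=54 → inactive
o4: d²=85 > ρ²=54 → inactive
F = F_att + ΣF_rep = (-12.9259,14.0000)
p' = p + 1/4·F = (-1.2315,-6.5000)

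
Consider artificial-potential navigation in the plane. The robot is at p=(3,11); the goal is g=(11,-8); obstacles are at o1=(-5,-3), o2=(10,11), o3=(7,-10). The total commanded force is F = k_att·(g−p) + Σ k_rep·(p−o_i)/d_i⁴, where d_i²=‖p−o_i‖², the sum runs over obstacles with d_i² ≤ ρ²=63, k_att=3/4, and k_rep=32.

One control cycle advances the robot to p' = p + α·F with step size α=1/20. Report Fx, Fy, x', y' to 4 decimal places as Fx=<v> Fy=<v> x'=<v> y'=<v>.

F_att = 3/4·(g−p) = 3/4·(8,-19) = (6.0000,-14.2500)
o1: d²=260 > ρ²=63 → inactive
o2: d²=49 ≤ ρ²=63; F_rep = 32·(-7,0)/49² = (-0.0933,0.0000)
o3: d²=457 > ρ²=63 → inactive
F = F_att + ΣF_rep = (5.9067,-14.2500)
p' = p + 1/20·F = (3.2953,10.2875)

Fx=5.9067 Fy=-14.2500 x'=3.2953 y'=10.2875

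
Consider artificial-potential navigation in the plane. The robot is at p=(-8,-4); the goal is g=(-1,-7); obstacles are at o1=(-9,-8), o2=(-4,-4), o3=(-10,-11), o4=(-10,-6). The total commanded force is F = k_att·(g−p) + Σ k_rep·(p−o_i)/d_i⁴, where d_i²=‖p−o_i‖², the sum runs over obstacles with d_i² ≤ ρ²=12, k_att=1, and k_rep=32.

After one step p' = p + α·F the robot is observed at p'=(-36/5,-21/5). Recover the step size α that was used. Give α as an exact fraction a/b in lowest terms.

α = 1/10

F_att = 1·(g−p) = 1·(7,-3) = (7.0000,-3.0000)
o1: d²=17 > ρ²=12 → inactive
o2: d²=16 > ρ²=12 → inactive
o3: d²=53 > ρ²=12 → inactive
o4: d²=8 ≤ ρ²=12; F_rep = 32·(2,2)/8² = (1.0000,1.0000)
F = F_att + ΣF_rep = (8.0000,-2.0000)
Δp = p'−p = (0.8000,-0.2000); α = Δx/Fx = (4/5) / (8) = 1/10
check: Δy/Fy = (-1/5) / (-2) = 1/10 ✓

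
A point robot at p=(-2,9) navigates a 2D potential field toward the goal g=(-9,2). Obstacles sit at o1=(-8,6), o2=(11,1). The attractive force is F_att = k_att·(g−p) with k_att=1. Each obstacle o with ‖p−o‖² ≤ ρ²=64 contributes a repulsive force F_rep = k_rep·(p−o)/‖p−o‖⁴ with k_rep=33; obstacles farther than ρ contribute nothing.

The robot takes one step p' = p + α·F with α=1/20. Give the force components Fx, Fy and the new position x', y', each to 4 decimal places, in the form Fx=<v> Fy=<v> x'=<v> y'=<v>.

Fx=-6.9022 Fy=-6.9511 x'=-2.3451 y'=8.6524

F_att = 1·(g−p) = 1·(-7,-7) = (-7.0000,-7.0000)
o1: d²=45 ≤ ρ²=64; F_rep = 33·(6,3)/45² = (0.0978,0.0489)
o2: d²=233 > ρ²=64 → inactive
F = F_att + ΣF_rep = (-6.9022,-6.9511)
p' = p + 1/20·F = (-2.3451,8.6524)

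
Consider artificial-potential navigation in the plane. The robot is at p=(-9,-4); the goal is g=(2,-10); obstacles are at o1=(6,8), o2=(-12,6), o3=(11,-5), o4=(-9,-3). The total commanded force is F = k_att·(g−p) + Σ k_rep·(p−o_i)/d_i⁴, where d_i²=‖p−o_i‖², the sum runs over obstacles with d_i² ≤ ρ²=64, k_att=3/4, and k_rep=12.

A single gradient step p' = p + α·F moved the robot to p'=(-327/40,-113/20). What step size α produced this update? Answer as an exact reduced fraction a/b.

α = 1/10

F_att = 3/4·(g−p) = 3/4·(11,-6) = (8.2500,-4.5000)
o1: d²=369 > ρ²=64 → inactive
o2: d²=109 > ρ²=64 → inactive
o3: d²=401 > ρ²=64 → inactive
o4: d²=1 ≤ ρ²=64; F_rep = 12·(0,-1)/1² = (0.0000,-12.0000)
F = F_att + ΣF_rep = (8.2500,-16.5000)
Δp = p'−p = (0.8250,-1.6500); α = Δx/Fx = (33/40) / (33/4) = 1/10
check: Δy/Fy = (-33/20) / (-33/2) = 1/10 ✓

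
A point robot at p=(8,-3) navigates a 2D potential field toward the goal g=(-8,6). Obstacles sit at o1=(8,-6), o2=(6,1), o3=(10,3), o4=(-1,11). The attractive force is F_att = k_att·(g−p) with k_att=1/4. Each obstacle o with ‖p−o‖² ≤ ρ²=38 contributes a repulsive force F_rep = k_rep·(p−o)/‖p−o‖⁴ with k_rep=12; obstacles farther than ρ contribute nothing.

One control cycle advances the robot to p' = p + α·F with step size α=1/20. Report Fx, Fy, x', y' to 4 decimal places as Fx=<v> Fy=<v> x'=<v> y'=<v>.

Fx=-3.9400 Fy=2.5744 x'=7.8030 y'=-2.8713

F_att = 1/4·(g−p) = 1/4·(-16,9) = (-4.0000,2.2500)
o1: d²=9 ≤ ρ²=38; F_rep = 12·(0,3)/9² = (0.0000,0.4444)
o2: d²=20 ≤ ρ²=38; F_rep = 12·(2,-4)/20² = (0.0600,-0.1200)
o3: d²=40 > ρ²=38 → inactive
o4: d²=277 > ρ²=38 → inactive
F = F_att + ΣF_rep = (-3.9400,2.5744)
p' = p + 1/20·F = (7.8030,-2.8713)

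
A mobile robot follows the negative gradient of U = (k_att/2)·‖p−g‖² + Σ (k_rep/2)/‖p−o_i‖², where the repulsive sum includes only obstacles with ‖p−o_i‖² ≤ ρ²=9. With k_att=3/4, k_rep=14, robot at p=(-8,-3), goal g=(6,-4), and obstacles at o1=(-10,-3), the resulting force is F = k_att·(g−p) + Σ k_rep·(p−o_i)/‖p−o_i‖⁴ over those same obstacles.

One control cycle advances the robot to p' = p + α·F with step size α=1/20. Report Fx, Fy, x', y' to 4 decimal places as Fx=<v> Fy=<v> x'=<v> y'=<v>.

F_att = 3/4·(g−p) = 3/4·(14,-1) = (10.5000,-0.7500)
o1: d²=4 ≤ ρ²=9; F_rep = 14·(2,0)/4² = (1.7500,0.0000)
F = F_att + ΣF_rep = (12.2500,-0.7500)
p' = p + 1/20·F = (-7.3875,-3.0375)

Fx=12.2500 Fy=-0.7500 x'=-7.3875 y'=-3.0375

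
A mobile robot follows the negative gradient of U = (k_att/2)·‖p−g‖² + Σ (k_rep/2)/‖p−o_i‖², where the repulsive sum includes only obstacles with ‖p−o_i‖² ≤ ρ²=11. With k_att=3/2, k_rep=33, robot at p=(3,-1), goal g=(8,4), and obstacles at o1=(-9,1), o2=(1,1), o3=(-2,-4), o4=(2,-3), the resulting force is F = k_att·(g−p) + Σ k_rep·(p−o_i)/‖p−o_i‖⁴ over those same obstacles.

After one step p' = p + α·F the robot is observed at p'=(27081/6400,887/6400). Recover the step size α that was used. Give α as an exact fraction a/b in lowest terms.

F_att = 3/2·(g−p) = 3/2·(5,5) = (7.5000,7.5000)
o1: d²=148 > ρ²=11 → inactive
o2: d²=8 ≤ ρ²=11; F_rep = 33·(2,-2)/8² = (1.0312,-1.0312)
o3: d²=34 > ρ²=11 → inactive
o4: d²=5 ≤ ρ²=11; F_rep = 33·(1,2)/5² = (1.3200,2.6400)
F = F_att + ΣF_rep = (9.8513,9.1088)
Δp = p'−p = (1.2314,1.1386); α = Δx/Fx = (7881/6400) / (7881/800) = 1/8
check: Δy/Fy = (7287/6400) / (7287/800) = 1/8 ✓

α = 1/8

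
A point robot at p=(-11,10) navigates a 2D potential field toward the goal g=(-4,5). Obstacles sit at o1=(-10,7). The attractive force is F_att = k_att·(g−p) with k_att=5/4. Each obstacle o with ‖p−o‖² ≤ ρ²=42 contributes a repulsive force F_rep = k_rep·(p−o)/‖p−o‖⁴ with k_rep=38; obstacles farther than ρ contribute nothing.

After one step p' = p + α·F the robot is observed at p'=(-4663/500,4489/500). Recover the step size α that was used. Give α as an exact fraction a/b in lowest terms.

F_att = 5/4·(g−p) = 5/4·(7,-5) = (8.7500,-6.2500)
o1: d²=10 ≤ ρ²=42; F_rep = 38·(-1,3)/10² = (-0.3800,1.1400)
F = F_att + ΣF_rep = (8.3700,-5.1100)
Δp = p'−p = (1.6740,-1.0220); α = Δx/Fx = (837/500) / (837/100) = 1/5
check: Δy/Fy = (-511/500) / (-511/100) = 1/5 ✓

α = 1/5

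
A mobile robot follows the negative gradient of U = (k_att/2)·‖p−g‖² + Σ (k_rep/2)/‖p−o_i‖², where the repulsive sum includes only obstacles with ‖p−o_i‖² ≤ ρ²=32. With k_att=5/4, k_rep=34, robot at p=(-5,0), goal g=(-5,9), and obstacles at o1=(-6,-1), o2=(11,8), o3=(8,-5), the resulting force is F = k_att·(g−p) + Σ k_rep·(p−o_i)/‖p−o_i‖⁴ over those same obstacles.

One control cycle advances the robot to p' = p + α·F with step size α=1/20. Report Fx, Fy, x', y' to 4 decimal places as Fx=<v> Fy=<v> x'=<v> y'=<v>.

F_att = 5/4·(g−p) = 5/4·(0,9) = (0.0000,11.2500)
o1: d²=2 ≤ ρ²=32; F_rep = 34·(1,1)/2² = (8.5000,8.5000)
o2: d²=320 > ρ²=32 → inactive
o3: d²=194 > ρ²=32 → inactive
F = F_att + ΣF_rep = (8.5000,19.7500)
p' = p + 1/20·F = (-4.5750,0.9875)

Fx=8.5000 Fy=19.7500 x'=-4.5750 y'=0.9875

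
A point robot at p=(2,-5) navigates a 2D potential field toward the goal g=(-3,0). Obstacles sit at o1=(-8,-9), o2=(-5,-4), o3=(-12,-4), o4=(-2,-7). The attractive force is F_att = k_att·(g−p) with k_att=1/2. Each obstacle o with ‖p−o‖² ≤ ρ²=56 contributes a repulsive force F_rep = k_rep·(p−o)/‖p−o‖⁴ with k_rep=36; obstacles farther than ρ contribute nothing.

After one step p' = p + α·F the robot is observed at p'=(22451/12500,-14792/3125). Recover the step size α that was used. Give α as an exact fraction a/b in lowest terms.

α = 1/10

F_att = 1/2·(g−p) = 1/2·(-5,5) = (-2.5000,2.5000)
o1: d²=116 > ρ²=56 → inactive
o2: d²=50 ≤ ρ²=56; F_rep = 36·(7,-1)/50² = (0.1008,-0.0144)
o3: d²=197 > ρ²=56 → inactive
o4: d²=20 ≤ ρ²=56; F_rep = 36·(4,2)/20² = (0.3600,0.1800)
F = F_att + ΣF_rep = (-2.0392,2.6656)
Δp = p'−p = (-0.2039,0.2666); α = Δx/Fx = (-2549/12500) / (-2549/1250) = 1/10
check: Δy/Fy = (833/3125) / (1666/625) = 1/10 ✓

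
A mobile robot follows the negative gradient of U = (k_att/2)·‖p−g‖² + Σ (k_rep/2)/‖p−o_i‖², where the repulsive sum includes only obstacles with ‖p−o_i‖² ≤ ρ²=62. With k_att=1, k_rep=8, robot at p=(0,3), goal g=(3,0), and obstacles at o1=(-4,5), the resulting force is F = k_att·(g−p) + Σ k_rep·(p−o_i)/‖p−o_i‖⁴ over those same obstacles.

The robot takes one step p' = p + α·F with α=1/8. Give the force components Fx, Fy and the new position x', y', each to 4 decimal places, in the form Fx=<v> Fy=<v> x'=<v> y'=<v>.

F_att = 1·(g−p) = 1·(3,-3) = (3.0000,-3.0000)
o1: d²=20 ≤ ρ²=62; F_rep = 8·(4,-2)/20² = (0.0800,-0.0400)
F = F_att + ΣF_rep = (3.0800,-3.0400)
p' = p + 1/8·F = (0.3850,2.6200)

Fx=3.0800 Fy=-3.0400 x'=0.3850 y'=2.6200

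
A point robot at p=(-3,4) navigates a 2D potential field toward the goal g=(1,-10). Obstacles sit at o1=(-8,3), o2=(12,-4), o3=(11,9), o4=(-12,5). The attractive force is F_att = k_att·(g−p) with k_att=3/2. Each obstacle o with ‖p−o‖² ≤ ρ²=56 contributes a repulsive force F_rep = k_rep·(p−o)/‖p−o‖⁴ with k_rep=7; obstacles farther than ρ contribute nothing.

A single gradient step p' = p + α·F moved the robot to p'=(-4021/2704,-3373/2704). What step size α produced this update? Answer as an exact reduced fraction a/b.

F_att = 3/2·(g−p) = 3/2·(4,-14) = (6.0000,-21.0000)
o1: d²=26 ≤ ρ²=56; F_rep = 7·(5,1)/26² = (0.0518,0.0104)
o2: d²=289 > ρ²=56 → inactive
o3: d²=221 > ρ²=56 → inactive
o4: d²=82 > ρ²=56 → inactive
F = F_att + ΣF_rep = (6.0518,-20.9896)
Δp = p'−p = (1.5129,-5.2474); α = Δx/Fx = (4091/2704) / (4091/676) = 1/4
check: Δy/Fy = (-14189/2704) / (-14189/676) = 1/4 ✓

α = 1/4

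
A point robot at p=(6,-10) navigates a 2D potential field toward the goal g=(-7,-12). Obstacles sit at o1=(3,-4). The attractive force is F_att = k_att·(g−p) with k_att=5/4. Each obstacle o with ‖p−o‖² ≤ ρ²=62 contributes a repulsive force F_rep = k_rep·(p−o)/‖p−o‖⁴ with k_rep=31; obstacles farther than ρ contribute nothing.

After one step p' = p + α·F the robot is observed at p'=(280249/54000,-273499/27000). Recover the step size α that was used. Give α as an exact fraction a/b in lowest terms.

α = 1/20

F_att = 5/4·(g−p) = 5/4·(-13,-2) = (-16.2500,-2.5000)
o1: d²=45 ≤ ρ²=62; F_rep = 31·(3,-6)/45² = (0.0459,-0.0919)
F = F_att + ΣF_rep = (-16.2041,-2.5919)
Δp = p'−p = (-0.8102,-0.1296); α = Δx/Fx = (-43751/54000) / (-43751/2700) = 1/20
check: Δy/Fy = (-3499/27000) / (-3499/1350) = 1/20 ✓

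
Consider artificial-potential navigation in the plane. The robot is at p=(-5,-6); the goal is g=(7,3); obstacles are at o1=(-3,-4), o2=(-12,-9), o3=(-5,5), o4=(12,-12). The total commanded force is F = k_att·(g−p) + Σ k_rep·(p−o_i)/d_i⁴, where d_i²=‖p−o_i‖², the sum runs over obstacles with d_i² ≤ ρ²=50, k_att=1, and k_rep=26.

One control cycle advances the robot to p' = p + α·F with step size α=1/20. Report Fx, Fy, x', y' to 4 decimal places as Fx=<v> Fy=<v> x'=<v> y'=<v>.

F_att = 1·(g−p) = 1·(12,9) = (12.0000,9.0000)
o1: d²=8 ≤ ρ²=50; F_rep = 26·(-2,-2)/8² = (-0.8125,-0.8125)
o2: d²=58 > ρ²=50 → inactive
o3: d²=121 > ρ²=50 → inactive
o4: d²=325 > ρ²=50 → inactive
F = F_att + ΣF_rep = (11.1875,8.1875)
p' = p + 1/20·F = (-4.4406,-5.5906)

Fx=11.1875 Fy=8.1875 x'=-4.4406 y'=-5.5906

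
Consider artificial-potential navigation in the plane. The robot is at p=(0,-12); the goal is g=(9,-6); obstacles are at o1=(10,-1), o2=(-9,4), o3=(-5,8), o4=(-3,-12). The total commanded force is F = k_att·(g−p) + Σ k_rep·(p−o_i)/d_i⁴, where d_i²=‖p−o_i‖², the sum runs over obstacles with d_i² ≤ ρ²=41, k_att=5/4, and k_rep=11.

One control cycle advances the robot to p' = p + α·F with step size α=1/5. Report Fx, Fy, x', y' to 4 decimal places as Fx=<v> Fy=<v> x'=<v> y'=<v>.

F_att = 5/4·(g−p) = 5/4·(9,6) = (11.2500,7.5000)
o1: d²=221 > ρ²=41 → inactive
o2: d²=337 > ρ²=41 → inactive
o3: d²=425 > ρ²=41 → inactive
o4: d²=9 ≤ ρ²=41; F_rep = 11·(3,0)/9² = (0.4074,0.0000)
F = F_att + ΣF_rep = (11.6574,7.5000)
p' = p + 1/5·F = (2.3315,-10.5000)

Fx=11.6574 Fy=7.5000 x'=2.3315 y'=-10.5000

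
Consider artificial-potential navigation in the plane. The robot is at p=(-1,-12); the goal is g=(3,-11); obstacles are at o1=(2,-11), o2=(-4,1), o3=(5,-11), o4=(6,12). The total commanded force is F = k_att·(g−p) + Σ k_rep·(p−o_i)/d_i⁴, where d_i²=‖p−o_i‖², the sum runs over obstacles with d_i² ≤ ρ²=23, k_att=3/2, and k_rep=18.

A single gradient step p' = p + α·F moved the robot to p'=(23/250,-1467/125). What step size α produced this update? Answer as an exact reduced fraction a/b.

F_att = 3/2·(g−p) = 3/2·(4,1) = (6.0000,1.5000)
o1: d²=10 ≤ ρ²=23; F_rep = 18·(-3,-1)/10² = (-0.5400,-0.1800)
o2: d²=178 > ρ²=23 → inactive
o3: d²=37 > ρ²=23 → inactive
o4: d²=625 > ρ²=23 → inactive
F = F_att + ΣF_rep = (5.4600,1.3200)
Δp = p'−p = (1.0920,0.2640); α = Δx/Fx = (273/250) / (273/50) = 1/5
check: Δy/Fy = (33/125) / (33/25) = 1/5 ✓

α = 1/5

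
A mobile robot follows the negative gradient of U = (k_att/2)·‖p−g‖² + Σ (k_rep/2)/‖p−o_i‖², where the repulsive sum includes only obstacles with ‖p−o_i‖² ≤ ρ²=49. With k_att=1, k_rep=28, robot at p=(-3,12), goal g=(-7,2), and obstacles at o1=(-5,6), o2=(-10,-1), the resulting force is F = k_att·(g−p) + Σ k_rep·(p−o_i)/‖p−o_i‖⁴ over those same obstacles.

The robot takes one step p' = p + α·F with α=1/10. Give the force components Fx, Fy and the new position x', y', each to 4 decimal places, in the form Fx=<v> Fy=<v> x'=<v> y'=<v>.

F_att = 1·(g−p) = 1·(-4,-10) = (-4.0000,-10.0000)
o1: d²=40 ≤ ρ²=49; F_rep = 28·(2,6)/40² = (0.0350,0.1050)
o2: d²=218 > ρ²=49 → inactive
F = F_att + ΣF_rep = (-3.9650,-9.8950)
p' = p + 1/10·F = (-3.3965,11.0105)

Fx=-3.9650 Fy=-9.8950 x'=-3.3965 y'=11.0105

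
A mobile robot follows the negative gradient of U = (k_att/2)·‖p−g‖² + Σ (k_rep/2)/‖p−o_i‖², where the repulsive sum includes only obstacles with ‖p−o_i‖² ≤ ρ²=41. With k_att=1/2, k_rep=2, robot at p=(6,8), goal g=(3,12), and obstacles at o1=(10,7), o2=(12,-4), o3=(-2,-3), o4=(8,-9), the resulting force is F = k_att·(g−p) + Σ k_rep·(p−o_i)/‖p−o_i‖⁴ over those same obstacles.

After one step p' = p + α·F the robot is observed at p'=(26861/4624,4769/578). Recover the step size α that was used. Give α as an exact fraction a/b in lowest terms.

F_att = 1/2·(g−p) = 1/2·(-3,4) = (-1.5000,2.0000)
o1: d²=17 ≤ ρ²=41; F_rep = 2·(-4,1)/17² = (-0.0277,0.0069)
o2: d²=180 > ρ²=41 → inactive
o3: d²=185 > ρ²=41 → inactive
o4: d²=293 > ρ²=41 → inactive
F = F_att + ΣF_rep = (-1.5277,2.0069)
Δp = p'−p = (-0.1910,0.2509); α = Δx/Fx = (-883/4624) / (-883/578) = 1/8
check: Δy/Fy = (145/578) / (580/289) = 1/8 ✓

α = 1/8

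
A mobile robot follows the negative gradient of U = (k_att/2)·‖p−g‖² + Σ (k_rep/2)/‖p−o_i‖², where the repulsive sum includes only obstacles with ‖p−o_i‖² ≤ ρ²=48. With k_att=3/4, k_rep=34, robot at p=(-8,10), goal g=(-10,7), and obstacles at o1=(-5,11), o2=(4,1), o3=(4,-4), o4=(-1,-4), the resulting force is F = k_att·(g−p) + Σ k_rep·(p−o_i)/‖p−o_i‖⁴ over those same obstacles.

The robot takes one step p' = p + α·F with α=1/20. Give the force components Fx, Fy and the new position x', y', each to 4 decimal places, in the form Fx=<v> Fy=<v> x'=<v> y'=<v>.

F_att = 3/4·(g−p) = 3/4·(-2,-3) = (-1.5000,-2.2500)
o1: d²=10 ≤ ρ²=48; F_rep = 34·(-3,-1)/10² = (-1.0200,-0.3400)
o2: d²=225 > ρ²=48 → inactive
o3: d²=340 > ρ²=48 → inactive
o4: d²=245 > ρ²=48 → inactive
F = F_att + ΣF_rep = (-2.5200,-2.5900)
p' = p + 1/20·F = (-8.1260,9.8705)

Fx=-2.5200 Fy=-2.5900 x'=-8.1260 y'=9.8705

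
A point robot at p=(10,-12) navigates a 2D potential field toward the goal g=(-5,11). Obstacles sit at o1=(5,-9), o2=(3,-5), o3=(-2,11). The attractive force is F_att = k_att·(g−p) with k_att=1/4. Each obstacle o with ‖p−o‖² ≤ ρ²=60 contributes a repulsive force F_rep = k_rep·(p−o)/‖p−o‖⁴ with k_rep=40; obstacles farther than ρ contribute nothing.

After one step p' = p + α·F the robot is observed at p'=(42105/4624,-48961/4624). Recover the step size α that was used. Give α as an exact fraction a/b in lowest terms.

α = 1/4

F_att = 1/4·(g−p) = 1/4·(-15,23) = (-3.7500,5.7500)
o1: d²=34 ≤ ρ²=60; F_rep = 40·(5,-3)/34² = (0.1730,-0.1038)
o2: d²=98 > ρ²=60 → inactive
o3: d²=673 > ρ²=60 → inactive
F = F_att + ΣF_rep = (-3.5770,5.6462)
Δp = p'−p = (-0.8942,1.4115); α = Δx/Fx = (-4135/4624) / (-4135/1156) = 1/4
check: Δy/Fy = (6527/4624) / (6527/1156) = 1/4 ✓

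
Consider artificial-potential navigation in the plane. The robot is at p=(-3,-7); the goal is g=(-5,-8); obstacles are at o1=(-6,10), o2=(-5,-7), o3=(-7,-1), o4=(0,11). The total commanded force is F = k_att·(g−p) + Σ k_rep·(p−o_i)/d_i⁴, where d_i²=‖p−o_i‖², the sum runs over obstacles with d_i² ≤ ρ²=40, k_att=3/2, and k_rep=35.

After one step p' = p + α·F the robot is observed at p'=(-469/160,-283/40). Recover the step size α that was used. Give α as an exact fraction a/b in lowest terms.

F_att = 3/2·(g−p) = 3/2·(-2,-1) = (-3.0000,-1.5000)
o1: d²=298 > ρ²=40 → inactive
o2: d²=4 ≤ ρ²=40; F_rep = 35·(2,0)/4² = (4.3750,0.0000)
o3: d²=52 > ρ²=40 → inactive
o4: d²=333 > ρ²=40 → inactive
F = F_att + ΣF_rep = (1.3750,-1.5000)
Δp = p'−p = (0.0688,-0.0750); α = Δx/Fx = (11/160) / (11/8) = 1/20
check: Δy/Fy = (-3/40) / (-3/2) = 1/20 ✓

α = 1/20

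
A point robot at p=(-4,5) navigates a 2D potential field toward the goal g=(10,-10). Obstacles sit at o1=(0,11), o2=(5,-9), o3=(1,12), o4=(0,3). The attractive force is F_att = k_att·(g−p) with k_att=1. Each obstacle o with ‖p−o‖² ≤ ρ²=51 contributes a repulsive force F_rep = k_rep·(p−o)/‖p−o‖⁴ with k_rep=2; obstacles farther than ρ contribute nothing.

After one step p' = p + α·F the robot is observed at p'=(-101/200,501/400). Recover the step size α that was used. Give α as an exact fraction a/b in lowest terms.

F_att = 1·(g−p) = 1·(14,-15) = (14.0000,-15.0000)
o1: d²=52 > ρ²=51 → inactive
o2: d²=277 > ρ²=51 → inactive
o3: d²=74 > ρ²=51 → inactive
o4: d²=20 ≤ ρ²=51; F_rep = 2·(-4,2)/20² = (-0.0200,0.0100)
F = F_att + ΣF_rep = (13.9800,-14.9900)
Δp = p'−p = (3.4950,-3.7475); α = Δx/Fx = (699/200) / (699/50) = 1/4
check: Δy/Fy = (-1499/400) / (-1499/100) = 1/4 ✓

α = 1/4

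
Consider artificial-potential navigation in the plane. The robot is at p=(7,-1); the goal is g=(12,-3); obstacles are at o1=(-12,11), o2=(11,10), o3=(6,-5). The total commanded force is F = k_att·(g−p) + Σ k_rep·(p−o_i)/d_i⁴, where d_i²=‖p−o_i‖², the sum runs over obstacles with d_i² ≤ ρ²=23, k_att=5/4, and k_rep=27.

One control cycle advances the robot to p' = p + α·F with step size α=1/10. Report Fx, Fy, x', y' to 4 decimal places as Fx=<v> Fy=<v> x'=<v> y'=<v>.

F_att = 5/4·(g−p) = 5/4·(5,-2) = (6.2500,-2.5000)
o1: d²=505 > ρ²=23 → inactive
o2: d²=137 > ρ²=23 → inactive
o3: d²=17 ≤ ρ²=23; F_rep = 27·(1,4)/17² = (0.0934,0.3737)
F = F_att + ΣF_rep = (6.3434,-2.1263)
p' = p + 1/10·F = (7.6343,-1.2126)

Fx=6.3434 Fy=-2.1263 x'=7.6343 y'=-1.2126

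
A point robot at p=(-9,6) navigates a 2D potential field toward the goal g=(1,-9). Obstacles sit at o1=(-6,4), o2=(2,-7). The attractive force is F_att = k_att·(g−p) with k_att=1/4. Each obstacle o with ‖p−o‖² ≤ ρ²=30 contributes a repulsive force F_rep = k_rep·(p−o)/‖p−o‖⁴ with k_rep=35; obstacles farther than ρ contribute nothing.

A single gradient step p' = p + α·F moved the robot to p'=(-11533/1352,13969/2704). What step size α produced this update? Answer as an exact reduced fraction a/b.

F_att = 1/4·(g−p) = 1/4·(10,-15) = (2.5000,-3.7500)
o1: d²=13 ≤ ρ²=30; F_rep = 35·(-3,2)/13² = (-0.6213,0.4142)
o2: d²=290 > ρ²=30 → inactive
F = F_att + ΣF_rep = (1.8787,-3.3358)
Δp = p'−p = (0.4697,-0.8339); α = Δx/Fx = (635/1352) / (635/338) = 1/4
check: Δy/Fy = (-2255/2704) / (-2255/676) = 1/4 ✓

α = 1/4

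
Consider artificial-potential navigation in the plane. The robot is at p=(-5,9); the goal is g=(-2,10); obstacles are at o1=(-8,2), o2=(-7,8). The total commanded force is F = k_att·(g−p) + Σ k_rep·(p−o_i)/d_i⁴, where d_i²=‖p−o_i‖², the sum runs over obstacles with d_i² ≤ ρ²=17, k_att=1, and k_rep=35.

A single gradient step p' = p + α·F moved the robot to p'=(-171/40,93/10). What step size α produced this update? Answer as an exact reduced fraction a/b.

α = 1/8

F_att = 1·(g−p) = 1·(3,1) = (3.0000,1.0000)
o1: d²=58 > ρ²=17 → inactive
o2: d²=5 ≤ ρ²=17; F_rep = 35·(2,1)/5² = (2.8000,1.4000)
F = F_att + ΣF_rep = (5.8000,2.4000)
Δp = p'−p = (0.7250,0.3000); α = Δx/Fx = (29/40) / (29/5) = 1/8
check: Δy/Fy = (3/10) / (12/5) = 1/8 ✓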